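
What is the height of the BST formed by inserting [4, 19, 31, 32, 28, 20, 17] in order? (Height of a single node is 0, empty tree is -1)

Insertion order: [4, 19, 31, 32, 28, 20, 17]
Tree (level-order array): [4, None, 19, 17, 31, None, None, 28, 32, 20]
Compute height bottom-up (empty subtree = -1):
  height(17) = 1 + max(-1, -1) = 0
  height(20) = 1 + max(-1, -1) = 0
  height(28) = 1 + max(0, -1) = 1
  height(32) = 1 + max(-1, -1) = 0
  height(31) = 1 + max(1, 0) = 2
  height(19) = 1 + max(0, 2) = 3
  height(4) = 1 + max(-1, 3) = 4
Height = 4


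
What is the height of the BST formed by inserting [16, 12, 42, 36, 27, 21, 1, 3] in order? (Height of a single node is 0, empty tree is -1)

Insertion order: [16, 12, 42, 36, 27, 21, 1, 3]
Tree (level-order array): [16, 12, 42, 1, None, 36, None, None, 3, 27, None, None, None, 21]
Compute height bottom-up (empty subtree = -1):
  height(3) = 1 + max(-1, -1) = 0
  height(1) = 1 + max(-1, 0) = 1
  height(12) = 1 + max(1, -1) = 2
  height(21) = 1 + max(-1, -1) = 0
  height(27) = 1 + max(0, -1) = 1
  height(36) = 1 + max(1, -1) = 2
  height(42) = 1 + max(2, -1) = 3
  height(16) = 1 + max(2, 3) = 4
Height = 4


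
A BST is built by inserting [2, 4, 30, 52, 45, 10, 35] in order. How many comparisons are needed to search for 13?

Search path for 13: 2 -> 4 -> 30 -> 10
Found: False
Comparisons: 4


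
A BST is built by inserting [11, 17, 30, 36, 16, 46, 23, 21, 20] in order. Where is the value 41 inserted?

Starting tree (level order): [11, None, 17, 16, 30, None, None, 23, 36, 21, None, None, 46, 20]
Insertion path: 11 -> 17 -> 30 -> 36 -> 46
Result: insert 41 as left child of 46
Final tree (level order): [11, None, 17, 16, 30, None, None, 23, 36, 21, None, None, 46, 20, None, 41]


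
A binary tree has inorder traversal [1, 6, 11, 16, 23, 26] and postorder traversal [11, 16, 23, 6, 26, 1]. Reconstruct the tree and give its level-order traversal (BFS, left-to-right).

Inorder:   [1, 6, 11, 16, 23, 26]
Postorder: [11, 16, 23, 6, 26, 1]
Algorithm: postorder visits root last, so walk postorder right-to-left;
each value is the root of the current inorder slice — split it at that
value, recurse on the right subtree first, then the left.
Recursive splits:
  root=1; inorder splits into left=[], right=[6, 11, 16, 23, 26]
  root=26; inorder splits into left=[6, 11, 16, 23], right=[]
  root=6; inorder splits into left=[], right=[11, 16, 23]
  root=23; inorder splits into left=[11, 16], right=[]
  root=16; inorder splits into left=[11], right=[]
  root=11; inorder splits into left=[], right=[]
Reconstructed level-order: [1, 26, 6, 23, 16, 11]


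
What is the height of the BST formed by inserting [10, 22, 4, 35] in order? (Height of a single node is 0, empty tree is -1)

Insertion order: [10, 22, 4, 35]
Tree (level-order array): [10, 4, 22, None, None, None, 35]
Compute height bottom-up (empty subtree = -1):
  height(4) = 1 + max(-1, -1) = 0
  height(35) = 1 + max(-1, -1) = 0
  height(22) = 1 + max(-1, 0) = 1
  height(10) = 1 + max(0, 1) = 2
Height = 2


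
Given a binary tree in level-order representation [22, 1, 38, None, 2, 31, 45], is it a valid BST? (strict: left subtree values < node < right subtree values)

Level-order array: [22, 1, 38, None, 2, 31, 45]
Validate using subtree bounds (lo, hi): at each node, require lo < value < hi,
then recurse left with hi=value and right with lo=value.
Preorder trace (stopping at first violation):
  at node 22 with bounds (-inf, +inf): OK
  at node 1 with bounds (-inf, 22): OK
  at node 2 with bounds (1, 22): OK
  at node 38 with bounds (22, +inf): OK
  at node 31 with bounds (22, 38): OK
  at node 45 with bounds (38, +inf): OK
No violation found at any node.
Result: Valid BST


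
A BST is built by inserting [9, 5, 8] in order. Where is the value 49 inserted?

Starting tree (level order): [9, 5, None, None, 8]
Insertion path: 9
Result: insert 49 as right child of 9
Final tree (level order): [9, 5, 49, None, 8]


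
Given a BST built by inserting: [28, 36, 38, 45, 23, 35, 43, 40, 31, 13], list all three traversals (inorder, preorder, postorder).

Tree insertion order: [28, 36, 38, 45, 23, 35, 43, 40, 31, 13]
Tree (level-order array): [28, 23, 36, 13, None, 35, 38, None, None, 31, None, None, 45, None, None, 43, None, 40]
Inorder (L, root, R): [13, 23, 28, 31, 35, 36, 38, 40, 43, 45]
Preorder (root, L, R): [28, 23, 13, 36, 35, 31, 38, 45, 43, 40]
Postorder (L, R, root): [13, 23, 31, 35, 40, 43, 45, 38, 36, 28]


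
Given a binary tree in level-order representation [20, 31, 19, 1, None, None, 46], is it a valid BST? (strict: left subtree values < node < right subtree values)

Level-order array: [20, 31, 19, 1, None, None, 46]
Validate using subtree bounds (lo, hi): at each node, require lo < value < hi,
then recurse left with hi=value and right with lo=value.
Preorder trace (stopping at first violation):
  at node 20 with bounds (-inf, +inf): OK
  at node 31 with bounds (-inf, 20): VIOLATION
Node 31 violates its bound: not (-inf < 31 < 20).
Result: Not a valid BST


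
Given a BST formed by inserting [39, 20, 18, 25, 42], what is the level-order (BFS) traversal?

Tree insertion order: [39, 20, 18, 25, 42]
Tree (level-order array): [39, 20, 42, 18, 25]
BFS from the root, enqueuing left then right child of each popped node:
  queue [39] -> pop 39, enqueue [20, 42], visited so far: [39]
  queue [20, 42] -> pop 20, enqueue [18, 25], visited so far: [39, 20]
  queue [42, 18, 25] -> pop 42, enqueue [none], visited so far: [39, 20, 42]
  queue [18, 25] -> pop 18, enqueue [none], visited so far: [39, 20, 42, 18]
  queue [25] -> pop 25, enqueue [none], visited so far: [39, 20, 42, 18, 25]
Result: [39, 20, 42, 18, 25]


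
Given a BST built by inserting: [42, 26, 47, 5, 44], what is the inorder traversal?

Tree insertion order: [42, 26, 47, 5, 44]
Tree (level-order array): [42, 26, 47, 5, None, 44]
Inorder traversal: [5, 26, 42, 44, 47]


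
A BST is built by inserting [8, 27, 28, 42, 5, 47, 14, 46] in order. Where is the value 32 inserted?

Starting tree (level order): [8, 5, 27, None, None, 14, 28, None, None, None, 42, None, 47, 46]
Insertion path: 8 -> 27 -> 28 -> 42
Result: insert 32 as left child of 42
Final tree (level order): [8, 5, 27, None, None, 14, 28, None, None, None, 42, 32, 47, None, None, 46]


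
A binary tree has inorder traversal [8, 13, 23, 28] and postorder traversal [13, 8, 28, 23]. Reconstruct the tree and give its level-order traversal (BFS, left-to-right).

Inorder:   [8, 13, 23, 28]
Postorder: [13, 8, 28, 23]
Algorithm: postorder visits root last, so walk postorder right-to-left;
each value is the root of the current inorder slice — split it at that
value, recurse on the right subtree first, then the left.
Recursive splits:
  root=23; inorder splits into left=[8, 13], right=[28]
  root=28; inorder splits into left=[], right=[]
  root=8; inorder splits into left=[], right=[13]
  root=13; inorder splits into left=[], right=[]
Reconstructed level-order: [23, 8, 28, 13]


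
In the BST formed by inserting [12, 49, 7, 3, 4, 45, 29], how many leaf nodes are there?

Tree built from: [12, 49, 7, 3, 4, 45, 29]
Tree (level-order array): [12, 7, 49, 3, None, 45, None, None, 4, 29]
Rule: A leaf has 0 children.
Per-node child counts:
  node 12: 2 child(ren)
  node 7: 1 child(ren)
  node 3: 1 child(ren)
  node 4: 0 child(ren)
  node 49: 1 child(ren)
  node 45: 1 child(ren)
  node 29: 0 child(ren)
Matching nodes: [4, 29]
Count of leaf nodes: 2


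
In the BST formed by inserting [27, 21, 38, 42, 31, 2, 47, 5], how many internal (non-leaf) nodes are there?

Tree built from: [27, 21, 38, 42, 31, 2, 47, 5]
Tree (level-order array): [27, 21, 38, 2, None, 31, 42, None, 5, None, None, None, 47]
Rule: An internal node has at least one child.
Per-node child counts:
  node 27: 2 child(ren)
  node 21: 1 child(ren)
  node 2: 1 child(ren)
  node 5: 0 child(ren)
  node 38: 2 child(ren)
  node 31: 0 child(ren)
  node 42: 1 child(ren)
  node 47: 0 child(ren)
Matching nodes: [27, 21, 2, 38, 42]
Count of internal (non-leaf) nodes: 5


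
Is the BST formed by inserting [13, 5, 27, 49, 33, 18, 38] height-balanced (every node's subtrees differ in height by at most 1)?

Tree (level-order array): [13, 5, 27, None, None, 18, 49, None, None, 33, None, None, 38]
Definition: a tree is height-balanced if, at every node, |h(left) - h(right)| <= 1 (empty subtree has height -1).
Bottom-up per-node check:
  node 5: h_left=-1, h_right=-1, diff=0 [OK], height=0
  node 18: h_left=-1, h_right=-1, diff=0 [OK], height=0
  node 38: h_left=-1, h_right=-1, diff=0 [OK], height=0
  node 33: h_left=-1, h_right=0, diff=1 [OK], height=1
  node 49: h_left=1, h_right=-1, diff=2 [FAIL (|1--1|=2 > 1)], height=2
  node 27: h_left=0, h_right=2, diff=2 [FAIL (|0-2|=2 > 1)], height=3
  node 13: h_left=0, h_right=3, diff=3 [FAIL (|0-3|=3 > 1)], height=4
Node 49 violates the condition: |1 - -1| = 2 > 1.
Result: Not balanced


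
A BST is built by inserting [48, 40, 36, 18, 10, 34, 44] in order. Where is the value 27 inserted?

Starting tree (level order): [48, 40, None, 36, 44, 18, None, None, None, 10, 34]
Insertion path: 48 -> 40 -> 36 -> 18 -> 34
Result: insert 27 as left child of 34
Final tree (level order): [48, 40, None, 36, 44, 18, None, None, None, 10, 34, None, None, 27]


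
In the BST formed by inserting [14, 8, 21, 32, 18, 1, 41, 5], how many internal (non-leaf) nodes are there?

Tree built from: [14, 8, 21, 32, 18, 1, 41, 5]
Tree (level-order array): [14, 8, 21, 1, None, 18, 32, None, 5, None, None, None, 41]
Rule: An internal node has at least one child.
Per-node child counts:
  node 14: 2 child(ren)
  node 8: 1 child(ren)
  node 1: 1 child(ren)
  node 5: 0 child(ren)
  node 21: 2 child(ren)
  node 18: 0 child(ren)
  node 32: 1 child(ren)
  node 41: 0 child(ren)
Matching nodes: [14, 8, 1, 21, 32]
Count of internal (non-leaf) nodes: 5


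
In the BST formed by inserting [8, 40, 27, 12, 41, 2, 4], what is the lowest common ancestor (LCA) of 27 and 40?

Tree insertion order: [8, 40, 27, 12, 41, 2, 4]
Tree (level-order array): [8, 2, 40, None, 4, 27, 41, None, None, 12]
In a BST, the LCA of p=27, q=40 is the first node v on the
root-to-leaf path with p <= v <= q (go left if both < v, right if both > v).
Walk from root:
  at 8: both 27 and 40 > 8, go right
  at 40: 27 <= 40 <= 40, this is the LCA
LCA = 40


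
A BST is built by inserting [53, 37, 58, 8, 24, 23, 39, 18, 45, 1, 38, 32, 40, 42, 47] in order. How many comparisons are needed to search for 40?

Search path for 40: 53 -> 37 -> 39 -> 45 -> 40
Found: True
Comparisons: 5


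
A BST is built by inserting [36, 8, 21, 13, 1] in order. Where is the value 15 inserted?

Starting tree (level order): [36, 8, None, 1, 21, None, None, 13]
Insertion path: 36 -> 8 -> 21 -> 13
Result: insert 15 as right child of 13
Final tree (level order): [36, 8, None, 1, 21, None, None, 13, None, None, 15]


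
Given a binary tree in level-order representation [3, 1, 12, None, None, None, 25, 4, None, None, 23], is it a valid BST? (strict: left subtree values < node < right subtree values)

Level-order array: [3, 1, 12, None, None, None, 25, 4, None, None, 23]
Validate using subtree bounds (lo, hi): at each node, require lo < value < hi,
then recurse left with hi=value and right with lo=value.
Preorder trace (stopping at first violation):
  at node 3 with bounds (-inf, +inf): OK
  at node 1 with bounds (-inf, 3): OK
  at node 12 with bounds (3, +inf): OK
  at node 25 with bounds (12, +inf): OK
  at node 4 with bounds (12, 25): VIOLATION
Node 4 violates its bound: not (12 < 4 < 25).
Result: Not a valid BST


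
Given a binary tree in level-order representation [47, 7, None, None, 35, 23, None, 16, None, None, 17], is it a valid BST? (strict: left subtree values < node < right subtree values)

Level-order array: [47, 7, None, None, 35, 23, None, 16, None, None, 17]
Validate using subtree bounds (lo, hi): at each node, require lo < value < hi,
then recurse left with hi=value and right with lo=value.
Preorder trace (stopping at first violation):
  at node 47 with bounds (-inf, +inf): OK
  at node 7 with bounds (-inf, 47): OK
  at node 35 with bounds (7, 47): OK
  at node 23 with bounds (7, 35): OK
  at node 16 with bounds (7, 23): OK
  at node 17 with bounds (16, 23): OK
No violation found at any node.
Result: Valid BST


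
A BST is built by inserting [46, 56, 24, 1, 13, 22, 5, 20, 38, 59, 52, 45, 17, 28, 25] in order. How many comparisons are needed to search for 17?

Search path for 17: 46 -> 24 -> 1 -> 13 -> 22 -> 20 -> 17
Found: True
Comparisons: 7


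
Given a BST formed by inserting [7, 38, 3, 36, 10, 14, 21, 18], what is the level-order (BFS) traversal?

Tree insertion order: [7, 38, 3, 36, 10, 14, 21, 18]
Tree (level-order array): [7, 3, 38, None, None, 36, None, 10, None, None, 14, None, 21, 18]
BFS from the root, enqueuing left then right child of each popped node:
  queue [7] -> pop 7, enqueue [3, 38], visited so far: [7]
  queue [3, 38] -> pop 3, enqueue [none], visited so far: [7, 3]
  queue [38] -> pop 38, enqueue [36], visited so far: [7, 3, 38]
  queue [36] -> pop 36, enqueue [10], visited so far: [7, 3, 38, 36]
  queue [10] -> pop 10, enqueue [14], visited so far: [7, 3, 38, 36, 10]
  queue [14] -> pop 14, enqueue [21], visited so far: [7, 3, 38, 36, 10, 14]
  queue [21] -> pop 21, enqueue [18], visited so far: [7, 3, 38, 36, 10, 14, 21]
  queue [18] -> pop 18, enqueue [none], visited so far: [7, 3, 38, 36, 10, 14, 21, 18]
Result: [7, 3, 38, 36, 10, 14, 21, 18]


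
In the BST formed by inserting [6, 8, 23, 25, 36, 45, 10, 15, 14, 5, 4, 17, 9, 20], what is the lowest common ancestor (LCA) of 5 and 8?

Tree insertion order: [6, 8, 23, 25, 36, 45, 10, 15, 14, 5, 4, 17, 9, 20]
Tree (level-order array): [6, 5, 8, 4, None, None, 23, None, None, 10, 25, 9, 15, None, 36, None, None, 14, 17, None, 45, None, None, None, 20]
In a BST, the LCA of p=5, q=8 is the first node v on the
root-to-leaf path with p <= v <= q (go left if both < v, right if both > v).
Walk from root:
  at 6: 5 <= 6 <= 8, this is the LCA
LCA = 6


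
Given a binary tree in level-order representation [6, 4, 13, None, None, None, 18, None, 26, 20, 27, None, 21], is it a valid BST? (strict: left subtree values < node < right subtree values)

Level-order array: [6, 4, 13, None, None, None, 18, None, 26, 20, 27, None, 21]
Validate using subtree bounds (lo, hi): at each node, require lo < value < hi,
then recurse left with hi=value and right with lo=value.
Preorder trace (stopping at first violation):
  at node 6 with bounds (-inf, +inf): OK
  at node 4 with bounds (-inf, 6): OK
  at node 13 with bounds (6, +inf): OK
  at node 18 with bounds (13, +inf): OK
  at node 26 with bounds (18, +inf): OK
  at node 20 with bounds (18, 26): OK
  at node 21 with bounds (20, 26): OK
  at node 27 with bounds (26, +inf): OK
No violation found at any node.
Result: Valid BST


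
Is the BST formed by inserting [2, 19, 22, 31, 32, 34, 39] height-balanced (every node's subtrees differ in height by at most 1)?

Tree (level-order array): [2, None, 19, None, 22, None, 31, None, 32, None, 34, None, 39]
Definition: a tree is height-balanced if, at every node, |h(left) - h(right)| <= 1 (empty subtree has height -1).
Bottom-up per-node check:
  node 39: h_left=-1, h_right=-1, diff=0 [OK], height=0
  node 34: h_left=-1, h_right=0, diff=1 [OK], height=1
  node 32: h_left=-1, h_right=1, diff=2 [FAIL (|-1-1|=2 > 1)], height=2
  node 31: h_left=-1, h_right=2, diff=3 [FAIL (|-1-2|=3 > 1)], height=3
  node 22: h_left=-1, h_right=3, diff=4 [FAIL (|-1-3|=4 > 1)], height=4
  node 19: h_left=-1, h_right=4, diff=5 [FAIL (|-1-4|=5 > 1)], height=5
  node 2: h_left=-1, h_right=5, diff=6 [FAIL (|-1-5|=6 > 1)], height=6
Node 32 violates the condition: |-1 - 1| = 2 > 1.
Result: Not balanced


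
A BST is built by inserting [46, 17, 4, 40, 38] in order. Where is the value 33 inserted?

Starting tree (level order): [46, 17, None, 4, 40, None, None, 38]
Insertion path: 46 -> 17 -> 40 -> 38
Result: insert 33 as left child of 38
Final tree (level order): [46, 17, None, 4, 40, None, None, 38, None, 33]


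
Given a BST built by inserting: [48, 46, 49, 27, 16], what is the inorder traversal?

Tree insertion order: [48, 46, 49, 27, 16]
Tree (level-order array): [48, 46, 49, 27, None, None, None, 16]
Inorder traversal: [16, 27, 46, 48, 49]


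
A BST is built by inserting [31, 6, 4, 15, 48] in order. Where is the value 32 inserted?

Starting tree (level order): [31, 6, 48, 4, 15]
Insertion path: 31 -> 48
Result: insert 32 as left child of 48
Final tree (level order): [31, 6, 48, 4, 15, 32]


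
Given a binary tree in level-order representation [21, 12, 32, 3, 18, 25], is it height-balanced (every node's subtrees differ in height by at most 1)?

Tree (level-order array): [21, 12, 32, 3, 18, 25]
Definition: a tree is height-balanced if, at every node, |h(left) - h(right)| <= 1 (empty subtree has height -1).
Bottom-up per-node check:
  node 3: h_left=-1, h_right=-1, diff=0 [OK], height=0
  node 18: h_left=-1, h_right=-1, diff=0 [OK], height=0
  node 12: h_left=0, h_right=0, diff=0 [OK], height=1
  node 25: h_left=-1, h_right=-1, diff=0 [OK], height=0
  node 32: h_left=0, h_right=-1, diff=1 [OK], height=1
  node 21: h_left=1, h_right=1, diff=0 [OK], height=2
All nodes satisfy the balance condition.
Result: Balanced


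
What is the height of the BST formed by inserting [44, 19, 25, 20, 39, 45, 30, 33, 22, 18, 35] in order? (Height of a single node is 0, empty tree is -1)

Insertion order: [44, 19, 25, 20, 39, 45, 30, 33, 22, 18, 35]
Tree (level-order array): [44, 19, 45, 18, 25, None, None, None, None, 20, 39, None, 22, 30, None, None, None, None, 33, None, 35]
Compute height bottom-up (empty subtree = -1):
  height(18) = 1 + max(-1, -1) = 0
  height(22) = 1 + max(-1, -1) = 0
  height(20) = 1 + max(-1, 0) = 1
  height(35) = 1 + max(-1, -1) = 0
  height(33) = 1 + max(-1, 0) = 1
  height(30) = 1 + max(-1, 1) = 2
  height(39) = 1 + max(2, -1) = 3
  height(25) = 1 + max(1, 3) = 4
  height(19) = 1 + max(0, 4) = 5
  height(45) = 1 + max(-1, -1) = 0
  height(44) = 1 + max(5, 0) = 6
Height = 6


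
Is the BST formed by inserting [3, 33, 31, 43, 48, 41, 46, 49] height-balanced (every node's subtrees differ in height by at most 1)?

Tree (level-order array): [3, None, 33, 31, 43, None, None, 41, 48, None, None, 46, 49]
Definition: a tree is height-balanced if, at every node, |h(left) - h(right)| <= 1 (empty subtree has height -1).
Bottom-up per-node check:
  node 31: h_left=-1, h_right=-1, diff=0 [OK], height=0
  node 41: h_left=-1, h_right=-1, diff=0 [OK], height=0
  node 46: h_left=-1, h_right=-1, diff=0 [OK], height=0
  node 49: h_left=-1, h_right=-1, diff=0 [OK], height=0
  node 48: h_left=0, h_right=0, diff=0 [OK], height=1
  node 43: h_left=0, h_right=1, diff=1 [OK], height=2
  node 33: h_left=0, h_right=2, diff=2 [FAIL (|0-2|=2 > 1)], height=3
  node 3: h_left=-1, h_right=3, diff=4 [FAIL (|-1-3|=4 > 1)], height=4
Node 33 violates the condition: |0 - 2| = 2 > 1.
Result: Not balanced


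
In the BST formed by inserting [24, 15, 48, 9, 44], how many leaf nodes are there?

Tree built from: [24, 15, 48, 9, 44]
Tree (level-order array): [24, 15, 48, 9, None, 44]
Rule: A leaf has 0 children.
Per-node child counts:
  node 24: 2 child(ren)
  node 15: 1 child(ren)
  node 9: 0 child(ren)
  node 48: 1 child(ren)
  node 44: 0 child(ren)
Matching nodes: [9, 44]
Count of leaf nodes: 2


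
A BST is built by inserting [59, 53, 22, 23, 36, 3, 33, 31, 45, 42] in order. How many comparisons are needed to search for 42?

Search path for 42: 59 -> 53 -> 22 -> 23 -> 36 -> 45 -> 42
Found: True
Comparisons: 7


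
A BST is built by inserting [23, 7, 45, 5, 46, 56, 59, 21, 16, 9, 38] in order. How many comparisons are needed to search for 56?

Search path for 56: 23 -> 45 -> 46 -> 56
Found: True
Comparisons: 4


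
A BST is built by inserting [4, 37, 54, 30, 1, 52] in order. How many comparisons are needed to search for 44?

Search path for 44: 4 -> 37 -> 54 -> 52
Found: False
Comparisons: 4


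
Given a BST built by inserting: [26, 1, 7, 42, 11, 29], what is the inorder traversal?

Tree insertion order: [26, 1, 7, 42, 11, 29]
Tree (level-order array): [26, 1, 42, None, 7, 29, None, None, 11]
Inorder traversal: [1, 7, 11, 26, 29, 42]


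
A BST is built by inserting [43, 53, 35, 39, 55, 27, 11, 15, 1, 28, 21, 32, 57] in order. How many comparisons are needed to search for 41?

Search path for 41: 43 -> 35 -> 39
Found: False
Comparisons: 3


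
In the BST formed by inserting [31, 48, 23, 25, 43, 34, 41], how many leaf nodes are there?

Tree built from: [31, 48, 23, 25, 43, 34, 41]
Tree (level-order array): [31, 23, 48, None, 25, 43, None, None, None, 34, None, None, 41]
Rule: A leaf has 0 children.
Per-node child counts:
  node 31: 2 child(ren)
  node 23: 1 child(ren)
  node 25: 0 child(ren)
  node 48: 1 child(ren)
  node 43: 1 child(ren)
  node 34: 1 child(ren)
  node 41: 0 child(ren)
Matching nodes: [25, 41]
Count of leaf nodes: 2


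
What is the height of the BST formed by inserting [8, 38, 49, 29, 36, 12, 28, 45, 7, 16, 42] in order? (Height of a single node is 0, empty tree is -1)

Insertion order: [8, 38, 49, 29, 36, 12, 28, 45, 7, 16, 42]
Tree (level-order array): [8, 7, 38, None, None, 29, 49, 12, 36, 45, None, None, 28, None, None, 42, None, 16]
Compute height bottom-up (empty subtree = -1):
  height(7) = 1 + max(-1, -1) = 0
  height(16) = 1 + max(-1, -1) = 0
  height(28) = 1 + max(0, -1) = 1
  height(12) = 1 + max(-1, 1) = 2
  height(36) = 1 + max(-1, -1) = 0
  height(29) = 1 + max(2, 0) = 3
  height(42) = 1 + max(-1, -1) = 0
  height(45) = 1 + max(0, -1) = 1
  height(49) = 1 + max(1, -1) = 2
  height(38) = 1 + max(3, 2) = 4
  height(8) = 1 + max(0, 4) = 5
Height = 5


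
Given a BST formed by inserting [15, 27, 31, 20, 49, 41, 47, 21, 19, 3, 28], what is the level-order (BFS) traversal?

Tree insertion order: [15, 27, 31, 20, 49, 41, 47, 21, 19, 3, 28]
Tree (level-order array): [15, 3, 27, None, None, 20, 31, 19, 21, 28, 49, None, None, None, None, None, None, 41, None, None, 47]
BFS from the root, enqueuing left then right child of each popped node:
  queue [15] -> pop 15, enqueue [3, 27], visited so far: [15]
  queue [3, 27] -> pop 3, enqueue [none], visited so far: [15, 3]
  queue [27] -> pop 27, enqueue [20, 31], visited so far: [15, 3, 27]
  queue [20, 31] -> pop 20, enqueue [19, 21], visited so far: [15, 3, 27, 20]
  queue [31, 19, 21] -> pop 31, enqueue [28, 49], visited so far: [15, 3, 27, 20, 31]
  queue [19, 21, 28, 49] -> pop 19, enqueue [none], visited so far: [15, 3, 27, 20, 31, 19]
  queue [21, 28, 49] -> pop 21, enqueue [none], visited so far: [15, 3, 27, 20, 31, 19, 21]
  queue [28, 49] -> pop 28, enqueue [none], visited so far: [15, 3, 27, 20, 31, 19, 21, 28]
  queue [49] -> pop 49, enqueue [41], visited so far: [15, 3, 27, 20, 31, 19, 21, 28, 49]
  queue [41] -> pop 41, enqueue [47], visited so far: [15, 3, 27, 20, 31, 19, 21, 28, 49, 41]
  queue [47] -> pop 47, enqueue [none], visited so far: [15, 3, 27, 20, 31, 19, 21, 28, 49, 41, 47]
Result: [15, 3, 27, 20, 31, 19, 21, 28, 49, 41, 47]


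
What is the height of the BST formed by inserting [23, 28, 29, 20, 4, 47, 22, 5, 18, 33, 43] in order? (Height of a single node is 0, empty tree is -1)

Insertion order: [23, 28, 29, 20, 4, 47, 22, 5, 18, 33, 43]
Tree (level-order array): [23, 20, 28, 4, 22, None, 29, None, 5, None, None, None, 47, None, 18, 33, None, None, None, None, 43]
Compute height bottom-up (empty subtree = -1):
  height(18) = 1 + max(-1, -1) = 0
  height(5) = 1 + max(-1, 0) = 1
  height(4) = 1 + max(-1, 1) = 2
  height(22) = 1 + max(-1, -1) = 0
  height(20) = 1 + max(2, 0) = 3
  height(43) = 1 + max(-1, -1) = 0
  height(33) = 1 + max(-1, 0) = 1
  height(47) = 1 + max(1, -1) = 2
  height(29) = 1 + max(-1, 2) = 3
  height(28) = 1 + max(-1, 3) = 4
  height(23) = 1 + max(3, 4) = 5
Height = 5


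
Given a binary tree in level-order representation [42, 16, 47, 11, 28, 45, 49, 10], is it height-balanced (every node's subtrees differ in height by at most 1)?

Tree (level-order array): [42, 16, 47, 11, 28, 45, 49, 10]
Definition: a tree is height-balanced if, at every node, |h(left) - h(right)| <= 1 (empty subtree has height -1).
Bottom-up per-node check:
  node 10: h_left=-1, h_right=-1, diff=0 [OK], height=0
  node 11: h_left=0, h_right=-1, diff=1 [OK], height=1
  node 28: h_left=-1, h_right=-1, diff=0 [OK], height=0
  node 16: h_left=1, h_right=0, diff=1 [OK], height=2
  node 45: h_left=-1, h_right=-1, diff=0 [OK], height=0
  node 49: h_left=-1, h_right=-1, diff=0 [OK], height=0
  node 47: h_left=0, h_right=0, diff=0 [OK], height=1
  node 42: h_left=2, h_right=1, diff=1 [OK], height=3
All nodes satisfy the balance condition.
Result: Balanced


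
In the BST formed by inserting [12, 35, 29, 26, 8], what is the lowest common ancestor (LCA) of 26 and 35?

Tree insertion order: [12, 35, 29, 26, 8]
Tree (level-order array): [12, 8, 35, None, None, 29, None, 26]
In a BST, the LCA of p=26, q=35 is the first node v on the
root-to-leaf path with p <= v <= q (go left if both < v, right if both > v).
Walk from root:
  at 12: both 26 and 35 > 12, go right
  at 35: 26 <= 35 <= 35, this is the LCA
LCA = 35


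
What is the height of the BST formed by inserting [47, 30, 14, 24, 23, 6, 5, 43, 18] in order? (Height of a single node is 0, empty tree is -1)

Insertion order: [47, 30, 14, 24, 23, 6, 5, 43, 18]
Tree (level-order array): [47, 30, None, 14, 43, 6, 24, None, None, 5, None, 23, None, None, None, 18]
Compute height bottom-up (empty subtree = -1):
  height(5) = 1 + max(-1, -1) = 0
  height(6) = 1 + max(0, -1) = 1
  height(18) = 1 + max(-1, -1) = 0
  height(23) = 1 + max(0, -1) = 1
  height(24) = 1 + max(1, -1) = 2
  height(14) = 1 + max(1, 2) = 3
  height(43) = 1 + max(-1, -1) = 0
  height(30) = 1 + max(3, 0) = 4
  height(47) = 1 + max(4, -1) = 5
Height = 5


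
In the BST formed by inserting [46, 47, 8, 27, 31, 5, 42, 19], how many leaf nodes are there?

Tree built from: [46, 47, 8, 27, 31, 5, 42, 19]
Tree (level-order array): [46, 8, 47, 5, 27, None, None, None, None, 19, 31, None, None, None, 42]
Rule: A leaf has 0 children.
Per-node child counts:
  node 46: 2 child(ren)
  node 8: 2 child(ren)
  node 5: 0 child(ren)
  node 27: 2 child(ren)
  node 19: 0 child(ren)
  node 31: 1 child(ren)
  node 42: 0 child(ren)
  node 47: 0 child(ren)
Matching nodes: [5, 19, 42, 47]
Count of leaf nodes: 4


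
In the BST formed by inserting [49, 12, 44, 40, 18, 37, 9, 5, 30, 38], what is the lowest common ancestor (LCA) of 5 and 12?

Tree insertion order: [49, 12, 44, 40, 18, 37, 9, 5, 30, 38]
Tree (level-order array): [49, 12, None, 9, 44, 5, None, 40, None, None, None, 18, None, None, 37, 30, 38]
In a BST, the LCA of p=5, q=12 is the first node v on the
root-to-leaf path with p <= v <= q (go left if both < v, right if both > v).
Walk from root:
  at 49: both 5 and 12 < 49, go left
  at 12: 5 <= 12 <= 12, this is the LCA
LCA = 12


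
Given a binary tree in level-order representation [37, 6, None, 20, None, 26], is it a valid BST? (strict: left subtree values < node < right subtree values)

Level-order array: [37, 6, None, 20, None, 26]
Validate using subtree bounds (lo, hi): at each node, require lo < value < hi,
then recurse left with hi=value and right with lo=value.
Preorder trace (stopping at first violation):
  at node 37 with bounds (-inf, +inf): OK
  at node 6 with bounds (-inf, 37): OK
  at node 20 with bounds (-inf, 6): VIOLATION
Node 20 violates its bound: not (-inf < 20 < 6).
Result: Not a valid BST


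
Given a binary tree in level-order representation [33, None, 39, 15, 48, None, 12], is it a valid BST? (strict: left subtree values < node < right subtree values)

Level-order array: [33, None, 39, 15, 48, None, 12]
Validate using subtree bounds (lo, hi): at each node, require lo < value < hi,
then recurse left with hi=value and right with lo=value.
Preorder trace (stopping at first violation):
  at node 33 with bounds (-inf, +inf): OK
  at node 39 with bounds (33, +inf): OK
  at node 15 with bounds (33, 39): VIOLATION
Node 15 violates its bound: not (33 < 15 < 39).
Result: Not a valid BST


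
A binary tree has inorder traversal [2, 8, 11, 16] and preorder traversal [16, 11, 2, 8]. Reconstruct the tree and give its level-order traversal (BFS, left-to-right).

Inorder:  [2, 8, 11, 16]
Preorder: [16, 11, 2, 8]
Algorithm: preorder visits root first, so consume preorder in order;
for each root, split the current inorder slice at that value into
left-subtree inorder and right-subtree inorder, then recurse.
Recursive splits:
  root=16; inorder splits into left=[2, 8, 11], right=[]
  root=11; inorder splits into left=[2, 8], right=[]
  root=2; inorder splits into left=[], right=[8]
  root=8; inorder splits into left=[], right=[]
Reconstructed level-order: [16, 11, 2, 8]


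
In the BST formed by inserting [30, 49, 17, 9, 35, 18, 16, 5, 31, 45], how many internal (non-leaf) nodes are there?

Tree built from: [30, 49, 17, 9, 35, 18, 16, 5, 31, 45]
Tree (level-order array): [30, 17, 49, 9, 18, 35, None, 5, 16, None, None, 31, 45]
Rule: An internal node has at least one child.
Per-node child counts:
  node 30: 2 child(ren)
  node 17: 2 child(ren)
  node 9: 2 child(ren)
  node 5: 0 child(ren)
  node 16: 0 child(ren)
  node 18: 0 child(ren)
  node 49: 1 child(ren)
  node 35: 2 child(ren)
  node 31: 0 child(ren)
  node 45: 0 child(ren)
Matching nodes: [30, 17, 9, 49, 35]
Count of internal (non-leaf) nodes: 5


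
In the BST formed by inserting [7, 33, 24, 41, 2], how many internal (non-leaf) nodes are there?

Tree built from: [7, 33, 24, 41, 2]
Tree (level-order array): [7, 2, 33, None, None, 24, 41]
Rule: An internal node has at least one child.
Per-node child counts:
  node 7: 2 child(ren)
  node 2: 0 child(ren)
  node 33: 2 child(ren)
  node 24: 0 child(ren)
  node 41: 0 child(ren)
Matching nodes: [7, 33]
Count of internal (non-leaf) nodes: 2


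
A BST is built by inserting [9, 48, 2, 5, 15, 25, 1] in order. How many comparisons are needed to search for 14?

Search path for 14: 9 -> 48 -> 15
Found: False
Comparisons: 3


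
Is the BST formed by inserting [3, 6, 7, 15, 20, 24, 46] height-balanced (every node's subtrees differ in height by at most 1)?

Tree (level-order array): [3, None, 6, None, 7, None, 15, None, 20, None, 24, None, 46]
Definition: a tree is height-balanced if, at every node, |h(left) - h(right)| <= 1 (empty subtree has height -1).
Bottom-up per-node check:
  node 46: h_left=-1, h_right=-1, diff=0 [OK], height=0
  node 24: h_left=-1, h_right=0, diff=1 [OK], height=1
  node 20: h_left=-1, h_right=1, diff=2 [FAIL (|-1-1|=2 > 1)], height=2
  node 15: h_left=-1, h_right=2, diff=3 [FAIL (|-1-2|=3 > 1)], height=3
  node 7: h_left=-1, h_right=3, diff=4 [FAIL (|-1-3|=4 > 1)], height=4
  node 6: h_left=-1, h_right=4, diff=5 [FAIL (|-1-4|=5 > 1)], height=5
  node 3: h_left=-1, h_right=5, diff=6 [FAIL (|-1-5|=6 > 1)], height=6
Node 20 violates the condition: |-1 - 1| = 2 > 1.
Result: Not balanced


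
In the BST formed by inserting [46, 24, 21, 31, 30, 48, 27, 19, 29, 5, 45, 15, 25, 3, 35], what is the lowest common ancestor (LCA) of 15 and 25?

Tree insertion order: [46, 24, 21, 31, 30, 48, 27, 19, 29, 5, 45, 15, 25, 3, 35]
Tree (level-order array): [46, 24, 48, 21, 31, None, None, 19, None, 30, 45, 5, None, 27, None, 35, None, 3, 15, 25, 29]
In a BST, the LCA of p=15, q=25 is the first node v on the
root-to-leaf path with p <= v <= q (go left if both < v, right if both > v).
Walk from root:
  at 46: both 15 and 25 < 46, go left
  at 24: 15 <= 24 <= 25, this is the LCA
LCA = 24


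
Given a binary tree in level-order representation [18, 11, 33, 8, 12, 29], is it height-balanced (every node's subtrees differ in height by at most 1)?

Tree (level-order array): [18, 11, 33, 8, 12, 29]
Definition: a tree is height-balanced if, at every node, |h(left) - h(right)| <= 1 (empty subtree has height -1).
Bottom-up per-node check:
  node 8: h_left=-1, h_right=-1, diff=0 [OK], height=0
  node 12: h_left=-1, h_right=-1, diff=0 [OK], height=0
  node 11: h_left=0, h_right=0, diff=0 [OK], height=1
  node 29: h_left=-1, h_right=-1, diff=0 [OK], height=0
  node 33: h_left=0, h_right=-1, diff=1 [OK], height=1
  node 18: h_left=1, h_right=1, diff=0 [OK], height=2
All nodes satisfy the balance condition.
Result: Balanced


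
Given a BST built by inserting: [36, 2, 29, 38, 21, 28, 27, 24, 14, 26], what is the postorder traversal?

Tree insertion order: [36, 2, 29, 38, 21, 28, 27, 24, 14, 26]
Tree (level-order array): [36, 2, 38, None, 29, None, None, 21, None, 14, 28, None, None, 27, None, 24, None, None, 26]
Postorder traversal: [14, 26, 24, 27, 28, 21, 29, 2, 38, 36]


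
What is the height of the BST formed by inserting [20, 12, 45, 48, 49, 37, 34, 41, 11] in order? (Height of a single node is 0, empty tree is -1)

Insertion order: [20, 12, 45, 48, 49, 37, 34, 41, 11]
Tree (level-order array): [20, 12, 45, 11, None, 37, 48, None, None, 34, 41, None, 49]
Compute height bottom-up (empty subtree = -1):
  height(11) = 1 + max(-1, -1) = 0
  height(12) = 1 + max(0, -1) = 1
  height(34) = 1 + max(-1, -1) = 0
  height(41) = 1 + max(-1, -1) = 0
  height(37) = 1 + max(0, 0) = 1
  height(49) = 1 + max(-1, -1) = 0
  height(48) = 1 + max(-1, 0) = 1
  height(45) = 1 + max(1, 1) = 2
  height(20) = 1 + max(1, 2) = 3
Height = 3


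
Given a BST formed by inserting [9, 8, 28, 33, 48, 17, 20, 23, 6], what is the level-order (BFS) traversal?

Tree insertion order: [9, 8, 28, 33, 48, 17, 20, 23, 6]
Tree (level-order array): [9, 8, 28, 6, None, 17, 33, None, None, None, 20, None, 48, None, 23]
BFS from the root, enqueuing left then right child of each popped node:
  queue [9] -> pop 9, enqueue [8, 28], visited so far: [9]
  queue [8, 28] -> pop 8, enqueue [6], visited so far: [9, 8]
  queue [28, 6] -> pop 28, enqueue [17, 33], visited so far: [9, 8, 28]
  queue [6, 17, 33] -> pop 6, enqueue [none], visited so far: [9, 8, 28, 6]
  queue [17, 33] -> pop 17, enqueue [20], visited so far: [9, 8, 28, 6, 17]
  queue [33, 20] -> pop 33, enqueue [48], visited so far: [9, 8, 28, 6, 17, 33]
  queue [20, 48] -> pop 20, enqueue [23], visited so far: [9, 8, 28, 6, 17, 33, 20]
  queue [48, 23] -> pop 48, enqueue [none], visited so far: [9, 8, 28, 6, 17, 33, 20, 48]
  queue [23] -> pop 23, enqueue [none], visited so far: [9, 8, 28, 6, 17, 33, 20, 48, 23]
Result: [9, 8, 28, 6, 17, 33, 20, 48, 23]


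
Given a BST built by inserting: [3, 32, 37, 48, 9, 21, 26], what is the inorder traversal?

Tree insertion order: [3, 32, 37, 48, 9, 21, 26]
Tree (level-order array): [3, None, 32, 9, 37, None, 21, None, 48, None, 26]
Inorder traversal: [3, 9, 21, 26, 32, 37, 48]


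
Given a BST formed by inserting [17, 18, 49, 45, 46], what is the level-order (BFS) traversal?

Tree insertion order: [17, 18, 49, 45, 46]
Tree (level-order array): [17, None, 18, None, 49, 45, None, None, 46]
BFS from the root, enqueuing left then right child of each popped node:
  queue [17] -> pop 17, enqueue [18], visited so far: [17]
  queue [18] -> pop 18, enqueue [49], visited so far: [17, 18]
  queue [49] -> pop 49, enqueue [45], visited so far: [17, 18, 49]
  queue [45] -> pop 45, enqueue [46], visited so far: [17, 18, 49, 45]
  queue [46] -> pop 46, enqueue [none], visited so far: [17, 18, 49, 45, 46]
Result: [17, 18, 49, 45, 46]


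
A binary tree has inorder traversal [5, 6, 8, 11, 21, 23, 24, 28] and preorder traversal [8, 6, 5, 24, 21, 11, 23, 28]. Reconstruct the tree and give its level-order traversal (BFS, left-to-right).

Inorder:  [5, 6, 8, 11, 21, 23, 24, 28]
Preorder: [8, 6, 5, 24, 21, 11, 23, 28]
Algorithm: preorder visits root first, so consume preorder in order;
for each root, split the current inorder slice at that value into
left-subtree inorder and right-subtree inorder, then recurse.
Recursive splits:
  root=8; inorder splits into left=[5, 6], right=[11, 21, 23, 24, 28]
  root=6; inorder splits into left=[5], right=[]
  root=5; inorder splits into left=[], right=[]
  root=24; inorder splits into left=[11, 21, 23], right=[28]
  root=21; inorder splits into left=[11], right=[23]
  root=11; inorder splits into left=[], right=[]
  root=23; inorder splits into left=[], right=[]
  root=28; inorder splits into left=[], right=[]
Reconstructed level-order: [8, 6, 24, 5, 21, 28, 11, 23]


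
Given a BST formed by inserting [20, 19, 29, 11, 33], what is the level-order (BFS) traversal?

Tree insertion order: [20, 19, 29, 11, 33]
Tree (level-order array): [20, 19, 29, 11, None, None, 33]
BFS from the root, enqueuing left then right child of each popped node:
  queue [20] -> pop 20, enqueue [19, 29], visited so far: [20]
  queue [19, 29] -> pop 19, enqueue [11], visited so far: [20, 19]
  queue [29, 11] -> pop 29, enqueue [33], visited so far: [20, 19, 29]
  queue [11, 33] -> pop 11, enqueue [none], visited so far: [20, 19, 29, 11]
  queue [33] -> pop 33, enqueue [none], visited so far: [20, 19, 29, 11, 33]
Result: [20, 19, 29, 11, 33]


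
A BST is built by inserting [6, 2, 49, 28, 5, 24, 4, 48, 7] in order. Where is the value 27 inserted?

Starting tree (level order): [6, 2, 49, None, 5, 28, None, 4, None, 24, 48, None, None, 7]
Insertion path: 6 -> 49 -> 28 -> 24
Result: insert 27 as right child of 24
Final tree (level order): [6, 2, 49, None, 5, 28, None, 4, None, 24, 48, None, None, 7, 27]


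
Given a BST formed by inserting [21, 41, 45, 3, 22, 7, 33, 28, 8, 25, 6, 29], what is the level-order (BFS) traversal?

Tree insertion order: [21, 41, 45, 3, 22, 7, 33, 28, 8, 25, 6, 29]
Tree (level-order array): [21, 3, 41, None, 7, 22, 45, 6, 8, None, 33, None, None, None, None, None, None, 28, None, 25, 29]
BFS from the root, enqueuing left then right child of each popped node:
  queue [21] -> pop 21, enqueue [3, 41], visited so far: [21]
  queue [3, 41] -> pop 3, enqueue [7], visited so far: [21, 3]
  queue [41, 7] -> pop 41, enqueue [22, 45], visited so far: [21, 3, 41]
  queue [7, 22, 45] -> pop 7, enqueue [6, 8], visited so far: [21, 3, 41, 7]
  queue [22, 45, 6, 8] -> pop 22, enqueue [33], visited so far: [21, 3, 41, 7, 22]
  queue [45, 6, 8, 33] -> pop 45, enqueue [none], visited so far: [21, 3, 41, 7, 22, 45]
  queue [6, 8, 33] -> pop 6, enqueue [none], visited so far: [21, 3, 41, 7, 22, 45, 6]
  queue [8, 33] -> pop 8, enqueue [none], visited so far: [21, 3, 41, 7, 22, 45, 6, 8]
  queue [33] -> pop 33, enqueue [28], visited so far: [21, 3, 41, 7, 22, 45, 6, 8, 33]
  queue [28] -> pop 28, enqueue [25, 29], visited so far: [21, 3, 41, 7, 22, 45, 6, 8, 33, 28]
  queue [25, 29] -> pop 25, enqueue [none], visited so far: [21, 3, 41, 7, 22, 45, 6, 8, 33, 28, 25]
  queue [29] -> pop 29, enqueue [none], visited so far: [21, 3, 41, 7, 22, 45, 6, 8, 33, 28, 25, 29]
Result: [21, 3, 41, 7, 22, 45, 6, 8, 33, 28, 25, 29]


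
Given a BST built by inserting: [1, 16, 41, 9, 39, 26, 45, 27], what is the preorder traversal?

Tree insertion order: [1, 16, 41, 9, 39, 26, 45, 27]
Tree (level-order array): [1, None, 16, 9, 41, None, None, 39, 45, 26, None, None, None, None, 27]
Preorder traversal: [1, 16, 9, 41, 39, 26, 27, 45]


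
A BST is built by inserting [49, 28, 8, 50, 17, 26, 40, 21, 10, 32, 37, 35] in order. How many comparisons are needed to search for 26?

Search path for 26: 49 -> 28 -> 8 -> 17 -> 26
Found: True
Comparisons: 5


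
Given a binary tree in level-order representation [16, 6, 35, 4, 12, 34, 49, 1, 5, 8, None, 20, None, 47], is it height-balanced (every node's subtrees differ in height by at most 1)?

Tree (level-order array): [16, 6, 35, 4, 12, 34, 49, 1, 5, 8, None, 20, None, 47]
Definition: a tree is height-balanced if, at every node, |h(left) - h(right)| <= 1 (empty subtree has height -1).
Bottom-up per-node check:
  node 1: h_left=-1, h_right=-1, diff=0 [OK], height=0
  node 5: h_left=-1, h_right=-1, diff=0 [OK], height=0
  node 4: h_left=0, h_right=0, diff=0 [OK], height=1
  node 8: h_left=-1, h_right=-1, diff=0 [OK], height=0
  node 12: h_left=0, h_right=-1, diff=1 [OK], height=1
  node 6: h_left=1, h_right=1, diff=0 [OK], height=2
  node 20: h_left=-1, h_right=-1, diff=0 [OK], height=0
  node 34: h_left=0, h_right=-1, diff=1 [OK], height=1
  node 47: h_left=-1, h_right=-1, diff=0 [OK], height=0
  node 49: h_left=0, h_right=-1, diff=1 [OK], height=1
  node 35: h_left=1, h_right=1, diff=0 [OK], height=2
  node 16: h_left=2, h_right=2, diff=0 [OK], height=3
All nodes satisfy the balance condition.
Result: Balanced
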